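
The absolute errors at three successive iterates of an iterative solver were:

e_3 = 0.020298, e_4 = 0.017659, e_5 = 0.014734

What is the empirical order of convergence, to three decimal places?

p ≈ ln(e_5/e_4) / ln(e_4/e_3)
  = ln(0.014734/0.017659) / ln(0.017659/0.020298)
  = ln(0.834362) / ln(0.869987)
  = -0.181088 / -0.139277 ≈ 1.300200

1.300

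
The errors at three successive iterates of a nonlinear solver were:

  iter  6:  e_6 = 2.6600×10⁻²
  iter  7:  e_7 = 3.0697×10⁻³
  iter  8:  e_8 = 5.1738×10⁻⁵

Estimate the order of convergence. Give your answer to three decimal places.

p ≈ ln(e_8/e_7) / ln(e_7/e_6)
  = ln(5.1738×10⁻⁵/3.0697×10⁻³) / ln(3.0697×10⁻³/2.6600×10⁻²)
  = ln(0.0168544) / ln(0.115402)
  = -4.083144 / -2.159334 ≈ 1.890927

1.891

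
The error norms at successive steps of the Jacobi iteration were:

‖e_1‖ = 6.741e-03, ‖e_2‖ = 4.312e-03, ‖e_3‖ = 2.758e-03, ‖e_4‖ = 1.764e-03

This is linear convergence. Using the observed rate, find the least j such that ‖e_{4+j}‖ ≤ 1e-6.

Rate ρ ≈ ‖e_4‖/‖e_3‖ = 1.764e-03/2.758e-03 = 0.6396.
After j more steps, ‖e_{4+j}‖ ≈ 1.764e-03·ρ^j; need ρ^j ≤ 1e-6/1.764e-03 = 0.000566893.
j ≥ ln(0.000566893)/ln(0.6396) = -7.4753/-0.44691 = 16.727.
So 17 more iterations are needed.

17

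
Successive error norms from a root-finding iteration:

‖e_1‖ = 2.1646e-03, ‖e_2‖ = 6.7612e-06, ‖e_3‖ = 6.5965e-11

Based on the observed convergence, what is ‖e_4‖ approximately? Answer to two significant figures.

First estimate the order: p ≈ ln(‖e_3‖/‖e_2‖) / ln(‖e_2‖/‖e_1‖) = ln(6.5965e-11/6.7612e-06)/ln(6.7612e-06/2.1646e-03) = ln(9.7564e-06)/ln(0.00312353) ≈ 2.0000.
Then ‖e_4‖ ≈ ‖e_3‖·(‖e_3‖/‖e_2‖)^p = 6.5965e-11·(9.7564e-06)^2.0000 = 6.5965e-11·9.51873e-11 ≈ 6.279e-21.

6.3e-21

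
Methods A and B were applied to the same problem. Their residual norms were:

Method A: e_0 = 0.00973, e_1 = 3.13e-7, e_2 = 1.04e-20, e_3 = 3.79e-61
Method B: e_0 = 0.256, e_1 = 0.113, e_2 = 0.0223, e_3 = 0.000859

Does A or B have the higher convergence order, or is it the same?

Method A: p ≈ ln(3.79e-61/1.04e-20)/ln(1.04e-20/3.13e-7) ≈ 3.00.
Method B: p ≈ ln(0.000859/0.0223)/ln(0.0223/0.113) ≈ 2.01.
Method A has the higher order (≈3.0 vs ≈2.0).

A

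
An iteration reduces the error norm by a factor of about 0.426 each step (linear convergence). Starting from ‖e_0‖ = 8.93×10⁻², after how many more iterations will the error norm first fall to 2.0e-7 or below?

After k steps, ‖e_k‖ ≈ 8.93×10⁻²·0.426^k.
Need 0.426^k ≤ 2.0e-7/8.93×10⁻² = 2.23964e-06.
k ≥ ln(2.23964e-06)/ln(0.426) = -13.0092/-0.85332 = 15.245.
Smallest integer k = 16.

16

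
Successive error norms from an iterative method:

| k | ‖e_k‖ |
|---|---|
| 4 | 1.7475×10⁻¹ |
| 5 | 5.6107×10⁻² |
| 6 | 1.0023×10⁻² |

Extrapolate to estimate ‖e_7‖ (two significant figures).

First estimate the order: p ≈ ln(‖e_6‖/‖e_5‖) / ln(‖e_5‖/‖e_4‖) = ln(1.0023×10⁻²/5.6107×10⁻²)/ln(5.6107×10⁻²/1.7475×10⁻¹) = ln(0.178641)/ln(0.32107) ≈ 1.5160.
Then ‖e_7‖ ≈ ‖e_6‖·(‖e_6‖/‖e_5‖)^p = 1.0023×10⁻²·(0.178641)^1.5160 = 1.0023×10⁻²·0.073452 ≈ 0.0007362.

7.4e-4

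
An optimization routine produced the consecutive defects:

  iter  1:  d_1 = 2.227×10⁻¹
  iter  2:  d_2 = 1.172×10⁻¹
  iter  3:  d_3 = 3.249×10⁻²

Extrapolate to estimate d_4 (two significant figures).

2.5e-3

First estimate the order: p ≈ ln(d_3/d_2) / ln(d_2/d_1) = ln(3.249×10⁻²/1.172×10⁻¹)/ln(1.172×10⁻¹/2.227×10⁻¹) = ln(0.277218)/ln(0.526269) ≈ 1.9985.
Then d_4 ≈ d_3·(d_3/d_2)^p = 3.249×10⁻²·(0.277218)^1.9985 = 3.249×10⁻²·0.0769979 ≈ 0.002502.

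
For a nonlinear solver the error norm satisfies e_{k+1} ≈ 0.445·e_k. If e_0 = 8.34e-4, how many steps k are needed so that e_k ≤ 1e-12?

After k steps, e_k ≈ 8.34e-4·0.445^k.
Need 0.445^k ≤ 1e-12/8.34e-4 = 1.19904e-09.
k ≥ ln(1.19904e-09)/ln(0.445) = -20.5417/-0.80968 = 25.370.
Smallest integer k = 26.

26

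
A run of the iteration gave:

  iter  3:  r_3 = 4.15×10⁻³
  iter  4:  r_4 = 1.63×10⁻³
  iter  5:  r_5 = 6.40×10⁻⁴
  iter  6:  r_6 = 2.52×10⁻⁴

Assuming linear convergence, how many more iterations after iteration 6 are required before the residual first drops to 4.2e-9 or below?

12

Rate ρ ≈ r_6/r_5 = 2.52×10⁻⁴/6.40×10⁻⁴ = 0.3937.
After j more steps, r_{6+j} ≈ 2.52×10⁻⁴·ρ^j; need ρ^j ≤ 4.2e-9/2.52×10⁻⁴ = 1.66667e-05.
j ≥ ln(1.66667e-05)/ln(0.3937) = -11.0021/-0.93217 = 11.803.
So 12 more iterations are needed.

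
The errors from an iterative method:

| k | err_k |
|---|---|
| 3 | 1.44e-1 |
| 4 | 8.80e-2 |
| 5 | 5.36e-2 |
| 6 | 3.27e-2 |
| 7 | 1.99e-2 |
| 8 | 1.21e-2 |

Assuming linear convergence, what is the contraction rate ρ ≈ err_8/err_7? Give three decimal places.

0.608

ρ ≈ err_8/err_7 = 1.21e-2/1.99e-2 = 0.60804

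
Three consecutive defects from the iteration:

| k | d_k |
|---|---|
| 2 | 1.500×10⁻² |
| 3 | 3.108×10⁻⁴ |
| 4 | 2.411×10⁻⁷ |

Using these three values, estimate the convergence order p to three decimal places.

1.847

p ≈ ln(d_4/d_3) / ln(d_3/d_2)
  = ln(2.411×10⁻⁷/3.108×10⁻⁴) / ln(3.108×10⁻⁴/1.500×10⁻²)
  = ln(0.00077574) / ln(0.02072)
  = -7.161693 / -3.876656 ≈ 1.847389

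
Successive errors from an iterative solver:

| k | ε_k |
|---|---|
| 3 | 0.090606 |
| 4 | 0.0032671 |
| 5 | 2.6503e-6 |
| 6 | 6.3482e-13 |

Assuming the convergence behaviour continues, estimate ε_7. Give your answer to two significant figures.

4.2e-27

First estimate the order: p ≈ ln(ε_6/ε_5) / ln(ε_5/ε_4) = ln(6.3482e-13/2.6503e-6)/ln(2.6503e-6/0.0032671) = ln(2.39528e-07)/ln(0.000811209) ≈ 2.1420.
Then ε_7 ≈ ε_6·(ε_6/ε_5)^p = 6.3482e-13·(2.39528e-07)^2.1420 = 6.3482e-13·6.58538e-15 ≈ 4.181e-27.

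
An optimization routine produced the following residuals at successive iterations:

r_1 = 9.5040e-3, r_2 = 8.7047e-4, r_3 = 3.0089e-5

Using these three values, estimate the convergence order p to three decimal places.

1.408

p ≈ ln(r_3/r_2) / ln(r_2/r_1)
  = ln(3.0089e-5/8.7047e-4) / ln(8.7047e-4/9.5040e-3)
  = ln(0.0345664) / ln(0.0915899)
  = -3.364873 / -2.390434 ≈ 1.407641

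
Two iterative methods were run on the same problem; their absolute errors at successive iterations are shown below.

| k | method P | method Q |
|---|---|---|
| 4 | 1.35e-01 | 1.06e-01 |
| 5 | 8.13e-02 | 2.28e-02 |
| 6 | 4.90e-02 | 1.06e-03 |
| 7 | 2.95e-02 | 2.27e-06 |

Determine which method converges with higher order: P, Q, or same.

Method P: p ≈ ln(2.95e-02/4.90e-02)/ln(4.90e-02/8.13e-02) ≈ 1.00.
Method Q: p ≈ ln(2.27e-06/1.06e-03)/ln(1.06e-03/2.28e-02) ≈ 2.00.
Method Q has the higher order (≈2.0 vs ≈1.0).

Q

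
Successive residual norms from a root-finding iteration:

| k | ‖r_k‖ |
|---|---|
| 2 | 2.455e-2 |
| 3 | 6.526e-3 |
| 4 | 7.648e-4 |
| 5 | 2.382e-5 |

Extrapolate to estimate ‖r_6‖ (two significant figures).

First estimate the order: p ≈ ln(‖r_5‖/‖r_4‖) / ln(‖r_4‖/‖r_3‖) = ln(2.382e-5/7.648e-4)/ln(7.648e-4/6.526e-3) = ln(0.0311454)/ln(0.117193) ≈ 1.6181.
Then ‖r_6‖ ≈ ‖r_5‖·(‖r_5‖/‖r_4‖)^p = 2.382e-5·(0.0311454)^1.6181 = 2.382e-5·0.00364889 ≈ 8.692e-08.

8.7e-8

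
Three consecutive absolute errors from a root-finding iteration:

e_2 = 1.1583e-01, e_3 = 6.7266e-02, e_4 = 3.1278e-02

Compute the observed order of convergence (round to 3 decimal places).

1.409

p ≈ ln(e_4/e_3) / ln(e_3/e_2)
  = ln(3.1278e-02/6.7266e-02) / ln(6.7266e-02/1.1583e-01)
  = ln(0.46499) / ln(0.58073)
  = -0.765739 / -0.543469 ≈ 1.408984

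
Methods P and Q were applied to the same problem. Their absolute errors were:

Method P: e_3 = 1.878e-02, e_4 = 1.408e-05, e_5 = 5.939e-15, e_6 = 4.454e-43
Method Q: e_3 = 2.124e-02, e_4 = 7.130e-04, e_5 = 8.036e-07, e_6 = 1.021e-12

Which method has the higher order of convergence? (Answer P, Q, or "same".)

P

Method P: p ≈ ln(4.454e-43/5.939e-15)/ln(5.939e-15/1.408e-05) ≈ 3.00.
Method Q: p ≈ ln(1.021e-12/8.036e-07)/ln(8.036e-07/7.130e-04) ≈ 2.00.
Method P has the higher order (≈3.0 vs ≈2.0).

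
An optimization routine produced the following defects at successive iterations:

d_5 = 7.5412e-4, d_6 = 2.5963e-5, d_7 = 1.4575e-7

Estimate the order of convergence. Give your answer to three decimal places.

p ≈ ln(d_7/d_6) / ln(d_6/d_5)
  = ln(1.4575e-7/2.5963e-5) / ln(2.5963e-5/7.5412e-4)
  = ln(0.00561376) / ln(0.0344282)
  = -5.182535 / -3.368879 ≈ 1.538356

1.538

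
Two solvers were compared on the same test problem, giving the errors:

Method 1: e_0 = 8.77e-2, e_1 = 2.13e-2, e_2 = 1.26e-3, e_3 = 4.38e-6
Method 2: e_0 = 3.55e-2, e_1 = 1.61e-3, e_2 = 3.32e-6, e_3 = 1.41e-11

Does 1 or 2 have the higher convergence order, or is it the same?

same

Method 1: p ≈ ln(4.38e-6/1.26e-3)/ln(1.26e-3/2.13e-2) ≈ 2.00.
Method 2: p ≈ ln(1.41e-11/3.32e-6)/ln(3.32e-6/1.61e-3) ≈ 2.00.
Both orders ≈ 2.0 — effectively the same.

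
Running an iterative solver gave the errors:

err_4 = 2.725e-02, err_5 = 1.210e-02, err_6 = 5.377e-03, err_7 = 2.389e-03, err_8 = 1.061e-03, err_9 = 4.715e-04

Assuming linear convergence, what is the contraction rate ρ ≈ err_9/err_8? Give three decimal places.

ρ ≈ err_9/err_8 = 4.715e-04/1.061e-03 = 0.44439

0.444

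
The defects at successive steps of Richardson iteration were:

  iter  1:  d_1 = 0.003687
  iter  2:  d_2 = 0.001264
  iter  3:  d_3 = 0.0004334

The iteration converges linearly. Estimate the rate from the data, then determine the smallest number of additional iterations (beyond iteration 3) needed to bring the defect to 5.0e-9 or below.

Rate ρ ≈ d_3/d_2 = 0.0004334/0.001264 = 0.3429.
After j more steps, d_{3+j} ≈ 0.0004334·ρ^j; need ρ^j ≤ 5.0e-9/0.0004334 = 1.15367e-05.
j ≥ ln(1.15367e-05)/ln(0.3429) = -11.3700/-1.07032 = 10.623.
So 11 more iterations are needed.

11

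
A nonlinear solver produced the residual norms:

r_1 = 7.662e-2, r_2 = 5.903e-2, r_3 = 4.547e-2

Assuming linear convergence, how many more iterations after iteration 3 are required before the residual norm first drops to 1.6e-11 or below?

Rate ρ ≈ r_3/r_2 = 4.547e-2/5.903e-2 = 0.7703.
After j more steps, r_{3+j} ≈ 4.547e-2·ρ^j; need ρ^j ≤ 1.6e-11/4.547e-2 = 3.5188e-10.
j ≥ ln(3.5188e-10)/ln(0.7703) = -21.7677/-0.26098 = 83.408.
So 84 more iterations are needed.

84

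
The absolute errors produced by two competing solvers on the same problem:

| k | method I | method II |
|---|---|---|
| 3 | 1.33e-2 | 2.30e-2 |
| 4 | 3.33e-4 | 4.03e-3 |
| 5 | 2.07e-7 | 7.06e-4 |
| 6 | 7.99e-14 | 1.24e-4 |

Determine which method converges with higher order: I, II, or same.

Method I: p ≈ ln(7.99e-14/2.07e-7)/ln(2.07e-7/3.33e-4) ≈ 2.00.
Method II: p ≈ ln(1.24e-4/7.06e-4)/ln(7.06e-4/4.03e-3) ≈ 1.00.
Method I has the higher order (≈2.0 vs ≈1.0).

I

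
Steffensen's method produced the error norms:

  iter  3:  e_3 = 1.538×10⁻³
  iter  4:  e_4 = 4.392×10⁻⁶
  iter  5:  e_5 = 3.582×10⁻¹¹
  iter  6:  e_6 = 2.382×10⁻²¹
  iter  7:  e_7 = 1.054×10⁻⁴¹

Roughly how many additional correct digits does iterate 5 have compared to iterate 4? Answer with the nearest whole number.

Digits gained ≈ log₁₀(e_4/e_5) = log₁₀(4.392×10⁻⁶/3.582×10⁻¹¹) = log₁₀(122613) ≈ 5.089.

5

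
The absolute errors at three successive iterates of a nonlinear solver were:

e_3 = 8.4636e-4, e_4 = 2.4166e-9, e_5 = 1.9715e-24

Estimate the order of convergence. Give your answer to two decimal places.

p ≈ ln(e_5/e_4) / ln(e_4/e_3)
  = ln(1.9715e-24/2.4166e-9) / ln(2.4166e-9/8.4636e-4)
  = ln(8.15816e-16) / ln(2.85529e-06)
  = -34.74234 / -12.76634 ≈ 2.72140

2.72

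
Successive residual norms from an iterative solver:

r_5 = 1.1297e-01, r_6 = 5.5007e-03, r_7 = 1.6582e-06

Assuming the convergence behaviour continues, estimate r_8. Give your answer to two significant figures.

6.0e-16

First estimate the order: p ≈ ln(r_7/r_6) / ln(r_6/r_5) = ln(1.6582e-06/5.5007e-03)/ln(5.5007e-03/1.1297e-01) = ln(0.000301453)/ln(0.0486917) ≈ 2.6824.
Then r_8 ≈ r_7·(r_7/r_6)^p = 1.6582e-06·(0.000301453)^2.6824 = 1.6582e-06·3.59632e-10 ≈ 5.963e-16.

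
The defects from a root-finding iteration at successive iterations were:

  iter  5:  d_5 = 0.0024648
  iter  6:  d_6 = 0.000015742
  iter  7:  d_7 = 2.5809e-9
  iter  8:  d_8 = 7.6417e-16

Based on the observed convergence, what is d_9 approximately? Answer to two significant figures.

4.2e-27

First estimate the order: p ≈ ln(d_8/d_7) / ln(d_7/d_6) = ln(7.6417e-16/2.5809e-9)/ln(2.5809e-9/0.000015742) = ln(2.96087e-07)/ln(0.00016395) ≈ 1.7247.
Then d_9 ≈ d_8·(d_8/d_7)^p = 7.6417e-16·(2.96087e-07)^1.7247 = 7.6417e-16·5.49739e-12 ≈ 4.201e-27.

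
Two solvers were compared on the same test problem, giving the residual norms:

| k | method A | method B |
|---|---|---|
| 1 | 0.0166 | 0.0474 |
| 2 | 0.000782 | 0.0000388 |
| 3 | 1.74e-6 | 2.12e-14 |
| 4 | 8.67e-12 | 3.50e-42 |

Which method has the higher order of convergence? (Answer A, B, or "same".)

B

Method A: p ≈ ln(8.67e-12/1.74e-6)/ln(1.74e-6/0.000782) ≈ 2.00.
Method B: p ≈ ln(3.50e-42/2.12e-14)/ln(2.12e-14/0.0000388) ≈ 3.00.
Method B has the higher order (≈3.0 vs ≈2.0).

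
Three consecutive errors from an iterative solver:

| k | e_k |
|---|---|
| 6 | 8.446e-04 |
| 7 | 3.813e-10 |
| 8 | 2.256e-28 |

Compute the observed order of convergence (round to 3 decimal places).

2.873

p ≈ ln(e_8/e_7) / ln(e_7/e_6)
  = ln(2.256e-28/3.813e-10) / ln(3.813e-10/8.446e-04)
  = ln(5.9166e-19) / ln(4.51456e-07)
  = -41.971355 / -14.610788 ≈ 2.872628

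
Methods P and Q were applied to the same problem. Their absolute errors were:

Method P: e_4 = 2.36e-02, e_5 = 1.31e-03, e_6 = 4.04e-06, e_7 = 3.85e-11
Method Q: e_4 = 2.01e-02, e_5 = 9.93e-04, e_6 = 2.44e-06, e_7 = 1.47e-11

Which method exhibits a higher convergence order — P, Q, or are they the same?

Method P: p ≈ ln(3.85e-11/4.04e-06)/ln(4.04e-06/1.31e-03) ≈ 2.00.
Method Q: p ≈ ln(1.47e-11/2.44e-06)/ln(2.44e-06/9.93e-04) ≈ 2.00.
Both orders ≈ 2.0 — effectively the same.

same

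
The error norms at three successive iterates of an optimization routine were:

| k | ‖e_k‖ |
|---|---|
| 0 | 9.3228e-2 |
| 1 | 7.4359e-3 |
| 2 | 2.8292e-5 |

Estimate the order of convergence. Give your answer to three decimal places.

2.203

p ≈ ln(‖e_2‖/‖e_1‖) / ln(‖e_1‖/‖e_0‖)
  = ln(2.8292e-5/7.4359e-3) / ln(7.4359e-3/9.3228e-2)
  = ln(0.00380478) / ln(0.0797604)
  = -5.571497 / -2.528728 ≈ 2.203280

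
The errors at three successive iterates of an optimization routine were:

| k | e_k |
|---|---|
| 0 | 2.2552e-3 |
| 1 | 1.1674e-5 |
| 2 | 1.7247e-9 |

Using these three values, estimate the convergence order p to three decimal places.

p ≈ ln(e_2/e_1) / ln(e_1/e_0)
  = ln(1.7247e-9/1.1674e-5) / ln(1.1674e-5/2.2552e-3)
  = ln(0.000147739) / ln(0.00517648)
  = -8.820063 / -5.263630 ≈ 1.675662

1.676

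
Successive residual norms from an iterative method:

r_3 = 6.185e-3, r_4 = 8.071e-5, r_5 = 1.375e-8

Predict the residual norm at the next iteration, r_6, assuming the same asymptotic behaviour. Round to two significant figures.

4.0e-16

First estimate the order: p ≈ ln(r_5/r_4) / ln(r_4/r_3) = ln(1.375e-8/8.071e-5)/ln(8.071e-5/6.185e-3) = ln(0.000170363)/ln(0.0130493) ≈ 1.9999.
Then r_6 ≈ r_5·(r_5/r_4)^p = 1.375e-8·(0.000170363)^1.9999 = 1.375e-8·2.90487e-08 ≈ 3.994e-16.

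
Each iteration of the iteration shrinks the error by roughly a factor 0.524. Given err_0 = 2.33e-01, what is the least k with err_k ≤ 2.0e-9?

29

After k steps, err_k ≈ 2.33e-01·0.524^k.
Need 0.524^k ≤ 2.0e-9/2.33e-01 = 8.58369e-09.
k ≥ ln(8.58369e-09)/ln(0.524) = -18.5734/-0.64626 = 28.740.
Smallest integer k = 29.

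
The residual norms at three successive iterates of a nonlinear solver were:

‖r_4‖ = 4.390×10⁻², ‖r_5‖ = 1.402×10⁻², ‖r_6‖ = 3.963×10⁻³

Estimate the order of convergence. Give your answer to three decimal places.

p ≈ ln(‖r_6‖/‖r_5‖) / ln(‖r_5‖/‖r_4‖)
  = ln(3.963×10⁻³/1.402×10⁻²) / ln(1.402×10⁻²/4.390×10⁻²)
  = ln(0.282668) / ln(0.319362)
  = -1.263482 / -1.141430 ≈ 1.106929

1.107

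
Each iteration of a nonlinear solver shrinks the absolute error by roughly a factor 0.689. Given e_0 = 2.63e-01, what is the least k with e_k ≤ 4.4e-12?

After k steps, e_k ≈ 2.63e-01·0.689^k.
Need 0.689^k ≤ 4.4e-12/2.63e-01 = 1.673e-11.
k ≥ ln(1.673e-11)/ln(0.689) = -24.8138/-0.37251 = 66.612.
Smallest integer k = 67.

67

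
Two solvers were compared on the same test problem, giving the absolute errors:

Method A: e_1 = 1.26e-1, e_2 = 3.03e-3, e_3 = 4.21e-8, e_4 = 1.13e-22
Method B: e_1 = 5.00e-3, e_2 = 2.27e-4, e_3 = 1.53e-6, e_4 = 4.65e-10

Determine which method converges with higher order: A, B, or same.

A

Method A: p ≈ ln(1.13e-22/4.21e-8)/ln(4.21e-8/3.03e-3) ≈ 3.00.
Method B: p ≈ ln(4.65e-10/1.53e-6)/ln(1.53e-6/2.27e-4) ≈ 1.62.
Method A has the higher order (≈3.0 vs ≈1.6).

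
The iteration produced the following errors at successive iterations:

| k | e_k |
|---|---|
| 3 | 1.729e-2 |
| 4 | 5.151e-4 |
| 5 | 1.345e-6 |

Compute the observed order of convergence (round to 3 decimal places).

1.693

p ≈ ln(e_5/e_4) / ln(e_4/e_3)
  = ln(1.345e-6/5.151e-4) / ln(5.151e-4/1.729e-2)
  = ln(0.00261114) / ln(0.0297918)
  = -5.947968 / -3.513522 ≈ 1.692879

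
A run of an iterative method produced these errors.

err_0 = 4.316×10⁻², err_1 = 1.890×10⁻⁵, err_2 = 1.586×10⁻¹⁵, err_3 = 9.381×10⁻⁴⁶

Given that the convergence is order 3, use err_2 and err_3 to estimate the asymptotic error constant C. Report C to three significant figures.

C ≈ err_3 / err_2^3
  = 9.381×10⁻⁴⁶ / (1.586×10⁻¹⁵)^3
  = 9.381×10⁻⁴⁶ / 3.98942e-45 ≈ 0.23515

0.235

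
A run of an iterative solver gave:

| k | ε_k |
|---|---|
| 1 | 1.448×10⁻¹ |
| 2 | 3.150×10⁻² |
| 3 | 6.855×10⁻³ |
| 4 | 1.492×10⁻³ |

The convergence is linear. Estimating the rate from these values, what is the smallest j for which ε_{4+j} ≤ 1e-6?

5

Rate ρ ≈ ε_4/ε_3 = 1.492×10⁻³/6.855×10⁻³ = 0.2177.
After j more steps, ε_{4+j} ≈ 1.492×10⁻³·ρ^j; need ρ^j ≤ 1e-6/1.492×10⁻³ = 0.000670241.
j ≥ ln(0.000670241)/ln(0.2177) = -7.3079/-1.52464 = 4.793.
So 5 more iterations are needed.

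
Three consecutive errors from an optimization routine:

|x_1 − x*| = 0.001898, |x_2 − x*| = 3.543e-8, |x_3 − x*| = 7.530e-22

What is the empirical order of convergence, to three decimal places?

p ≈ ln(|x_3 − x*|/|x_2 − x*|) / ln(|x_2 − x*|/|x_1 − x*|)
  = ln(7.530e-22/3.543e-8) / ln(3.543e-8/0.001898)
  = ln(2.12532e-14) / ln(1.8667e-05)
  = -31.482269 / -10.888753 ≈ 2.891265

2.891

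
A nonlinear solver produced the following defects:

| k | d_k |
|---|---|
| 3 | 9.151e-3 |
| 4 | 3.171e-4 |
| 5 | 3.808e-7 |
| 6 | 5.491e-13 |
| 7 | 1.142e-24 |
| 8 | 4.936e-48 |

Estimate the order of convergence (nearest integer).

2

Consecutive ratios: d_8/d_7 = 4.936e-48/1.142e-24 = 4.32224e-24, d_7/d_6 = 1.142e-24/5.491e-13 = 2.07977e-12.
p ≈ ln(4.32224e-24)/ln(2.07977e-12) = -53.7983/-26.8988 ≈ 2.00.
So the convergence is quadratic (order 2).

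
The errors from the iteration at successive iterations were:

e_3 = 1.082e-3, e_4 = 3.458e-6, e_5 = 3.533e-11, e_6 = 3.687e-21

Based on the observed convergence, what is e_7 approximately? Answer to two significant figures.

4.0e-41

First estimate the order: p ≈ ln(e_6/e_5) / ln(e_5/e_4) = ln(3.687e-21/3.533e-11)/ln(3.533e-11/3.458e-6) = ln(1.04359e-10)/ln(1.02169e-05) ≈ 2.0000.
Then e_7 ≈ e_6·(e_6/e_5)^p = 3.687e-21·(1.04359e-10)^2.0000 = 3.687e-21·1.08908e-20 ≈ 4.015e-41.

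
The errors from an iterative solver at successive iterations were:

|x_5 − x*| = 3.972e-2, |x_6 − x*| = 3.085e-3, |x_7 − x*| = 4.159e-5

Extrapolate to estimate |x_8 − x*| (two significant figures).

First estimate the order: p ≈ ln(|x_7 − x*|/|x_6 − x*|) / ln(|x_6 − x*|/|x_5 − x*|) = ln(4.159e-5/3.085e-3)/ln(3.085e-3/3.972e-2) = ln(0.0134814)/ln(0.0776687) ≈ 1.6853.
Then |x_8 − x*| ≈ |x_7 − x*|·(|x_7 − x*|/|x_6 − x*|)^p = 4.159e-5·(0.0134814)^1.6853 = 4.159e-5·0.000704762 ≈ 2.931e-08.

2.9e-8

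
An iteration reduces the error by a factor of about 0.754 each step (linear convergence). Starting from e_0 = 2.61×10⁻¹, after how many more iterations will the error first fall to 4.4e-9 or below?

After k steps, e_k ≈ 2.61×10⁻¹·0.754^k.
Need 0.754^k ≤ 4.4e-9/2.61×10⁻¹ = 1.68582e-08.
k ≥ ln(1.68582e-08)/ln(0.754) = -17.8984/-0.28236 = 63.389.
Smallest integer k = 64.

64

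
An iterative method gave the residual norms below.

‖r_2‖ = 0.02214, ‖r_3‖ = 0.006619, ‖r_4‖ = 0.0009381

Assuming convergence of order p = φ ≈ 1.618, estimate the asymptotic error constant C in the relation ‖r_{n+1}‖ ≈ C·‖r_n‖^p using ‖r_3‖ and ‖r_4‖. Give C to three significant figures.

3.15

C ≈ ‖r_4‖ / ‖r_3‖^1.618
  = 0.0009381 / (0.006619)^1.618
  = 0.0009381 / 0.00029788 ≈ 3.1492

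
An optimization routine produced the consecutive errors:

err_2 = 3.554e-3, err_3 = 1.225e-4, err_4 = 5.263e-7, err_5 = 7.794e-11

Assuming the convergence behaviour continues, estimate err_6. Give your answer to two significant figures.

5.0e-17

First estimate the order: p ≈ ln(err_5/err_4) / ln(err_4/err_3) = ln(7.794e-11/5.263e-7)/ln(5.263e-7/1.225e-4) = ln(0.00014809)/ln(0.00429633) ≈ 1.6179.
Then err_6 ≈ err_5·(err_5/err_4)^p = 7.794e-11·(0.00014809)^1.6179 = 7.794e-11·6.37226e-07 ≈ 4.967e-17.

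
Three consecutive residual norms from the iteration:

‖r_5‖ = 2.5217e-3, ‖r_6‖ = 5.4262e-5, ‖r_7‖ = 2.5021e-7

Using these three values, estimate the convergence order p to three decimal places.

1.401

p ≈ ln(‖r_7‖/‖r_6‖) / ln(‖r_6‖/‖r_5‖)
  = ln(2.5021e-7/5.4262e-5) / ln(5.4262e-5/2.5217e-3)
  = ln(0.00461115) / ln(0.021518)
  = -5.379278 / -3.838865 ≈ 1.401268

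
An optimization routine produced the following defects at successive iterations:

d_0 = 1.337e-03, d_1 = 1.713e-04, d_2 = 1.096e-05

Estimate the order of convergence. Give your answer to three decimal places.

1.338

p ≈ ln(d_2/d_1) / ln(d_1/d_0)
  = ln(1.096e-05/1.713e-04) / ln(1.713e-04/1.337e-03)
  = ln(0.0639813) / ln(0.128123)
  = -2.749164 / -2.054765 ≈ 1.337946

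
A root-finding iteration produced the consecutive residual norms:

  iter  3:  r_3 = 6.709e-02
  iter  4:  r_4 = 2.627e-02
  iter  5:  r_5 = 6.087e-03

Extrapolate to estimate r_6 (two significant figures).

First estimate the order: p ≈ ln(r_5/r_4) / ln(r_4/r_3) = ln(6.087e-03/2.627e-02)/ln(2.627e-02/6.709e-02) = ln(0.231709)/ln(0.391564) ≈ 1.5596.
Then r_6 ≈ r_5·(r_5/r_4)^p = 6.087e-03·(0.231709)^1.5596 = 6.087e-03·0.102227 ≈ 0.0006223.

6.2e-4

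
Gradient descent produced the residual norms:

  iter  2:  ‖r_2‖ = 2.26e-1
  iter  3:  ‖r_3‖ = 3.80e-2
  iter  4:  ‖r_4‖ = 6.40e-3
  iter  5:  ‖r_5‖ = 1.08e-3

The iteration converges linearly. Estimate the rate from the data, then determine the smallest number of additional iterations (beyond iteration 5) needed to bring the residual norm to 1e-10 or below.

10

Rate ρ ≈ ‖r_5‖/‖r_4‖ = 1.08e-3/6.40e-3 = 0.1687.
After j more steps, ‖r_{5+j}‖ ≈ 1.08e-3·ρ^j; need ρ^j ≤ 1e-10/1.08e-3 = 9.25926e-08.
j ≥ ln(9.25926e-08)/ln(0.1687) = -16.1951/-1.77963 = 9.100.
So 10 more iterations are needed.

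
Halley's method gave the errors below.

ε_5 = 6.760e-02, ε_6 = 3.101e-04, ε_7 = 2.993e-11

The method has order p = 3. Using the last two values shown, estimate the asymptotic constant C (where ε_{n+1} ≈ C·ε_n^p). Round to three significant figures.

C ≈ ε_7 / ε_6^3
  = 2.993e-11 / (3.101e-04)^3
  = 2.993e-11 / 2.98198e-11 ≈ 1.0037

1.00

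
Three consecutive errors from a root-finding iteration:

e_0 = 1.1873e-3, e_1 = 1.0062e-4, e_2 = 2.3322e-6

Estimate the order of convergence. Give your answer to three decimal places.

1.525

p ≈ ln(e_2/e_1) / ln(e_1/e_0)
  = ln(2.3322e-6/1.0062e-4) / ln(1.0062e-4/1.1873e-3)
  = ln(0.0231783) / ln(0.0847469)
  = -3.764539 / -2.468086 ≈ 1.525287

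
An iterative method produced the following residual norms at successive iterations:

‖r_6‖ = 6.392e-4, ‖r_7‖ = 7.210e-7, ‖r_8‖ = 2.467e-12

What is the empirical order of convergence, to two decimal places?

p ≈ ln(‖r_8‖/‖r_7‖) / ln(‖r_7‖/‖r_6‖)
  = ln(2.467e-12/7.210e-7) / ln(7.210e-7/6.392e-4)
  = ln(3.42164e-06) / ln(0.00112797)
  = -12.58539 / -6.78734 ≈ 1.85424

1.85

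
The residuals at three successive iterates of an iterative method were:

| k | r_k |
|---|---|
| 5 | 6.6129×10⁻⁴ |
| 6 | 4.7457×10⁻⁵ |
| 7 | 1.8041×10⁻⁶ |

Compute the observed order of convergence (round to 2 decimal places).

1.24

p ≈ ln(r_7/r_6) / ln(r_6/r_5)
  = ln(1.8041×10⁻⁶/4.7457×10⁻⁵) / ln(4.7457×10⁻⁵/6.6129×10⁻⁴)
  = ln(0.0380155) / ln(0.0717643)
  = -3.26976 / -2.63437 ≈ 1.24119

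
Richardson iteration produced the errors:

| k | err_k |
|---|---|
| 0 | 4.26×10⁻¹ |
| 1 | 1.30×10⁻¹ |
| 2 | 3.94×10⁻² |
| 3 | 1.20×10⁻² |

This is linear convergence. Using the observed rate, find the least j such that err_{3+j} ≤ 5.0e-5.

5

Rate ρ ≈ err_3/err_2 = 1.20×10⁻²/3.94×10⁻² = 0.3046.
After j more steps, err_{3+j} ≈ 1.20×10⁻²·ρ^j; need ρ^j ≤ 5.0e-5/1.20×10⁻² = 0.00416667.
j ≥ ln(0.00416667)/ln(0.3046) = -5.4806/-1.18876 = 4.610.
So 5 more iterations are needed.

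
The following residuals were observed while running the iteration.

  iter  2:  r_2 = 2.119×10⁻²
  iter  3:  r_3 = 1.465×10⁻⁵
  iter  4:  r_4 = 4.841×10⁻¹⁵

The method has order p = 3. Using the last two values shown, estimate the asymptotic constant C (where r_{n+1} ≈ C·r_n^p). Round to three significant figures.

1.54

C ≈ r_4 / r_3^3
  = 4.841×10⁻¹⁵ / (1.465×10⁻⁵)^3
  = 4.841×10⁻¹⁵ / 3.14422e-15 ≈ 1.5397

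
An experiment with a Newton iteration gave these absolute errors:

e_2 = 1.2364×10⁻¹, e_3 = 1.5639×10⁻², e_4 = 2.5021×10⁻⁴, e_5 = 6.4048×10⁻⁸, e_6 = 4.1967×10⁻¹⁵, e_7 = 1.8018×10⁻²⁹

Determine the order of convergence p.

Consecutive ratios: e_7/e_6 = 1.8018×10⁻²⁹/4.1967×10⁻¹⁵ = 4.29337e-15, e_6/e_5 = 4.1967×10⁻¹⁵/6.4048×10⁻⁸ = 6.55243e-08.
p ≈ ln(4.29337e-15)/ln(6.55243e-08) = -33.0817/-16.5408 ≈ 2.00.
So the convergence is quadratic (order 2).

2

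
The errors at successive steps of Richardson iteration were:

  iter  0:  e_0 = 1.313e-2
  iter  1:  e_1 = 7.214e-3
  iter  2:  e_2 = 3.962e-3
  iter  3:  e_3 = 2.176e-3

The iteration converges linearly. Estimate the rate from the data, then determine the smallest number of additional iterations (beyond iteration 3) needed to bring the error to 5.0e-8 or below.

Rate ρ ≈ e_3/e_2 = 2.176e-3/3.962e-3 = 0.5492.
After j more steps, e_{3+j} ≈ 2.176e-3·ρ^j; need ρ^j ≤ 5.0e-8/2.176e-3 = 2.29779e-05.
j ≥ ln(2.29779e-05)/ln(0.5492) = -10.6810/-0.59929 = 17.823.
So 18 more iterations are needed.

18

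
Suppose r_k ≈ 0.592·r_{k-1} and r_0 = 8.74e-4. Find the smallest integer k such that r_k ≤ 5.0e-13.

After k steps, r_k ≈ 8.74e-4·0.592^k.
Need 0.592^k ≤ 5.0e-13/8.74e-4 = 5.72082e-10.
k ≥ ln(5.72082e-10)/ln(0.592) = -21.2817/-0.52425 = 40.595.
Smallest integer k = 41.

41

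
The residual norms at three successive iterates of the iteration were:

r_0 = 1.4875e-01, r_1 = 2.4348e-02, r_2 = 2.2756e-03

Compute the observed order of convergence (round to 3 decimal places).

p ≈ ln(r_2/r_1) / ln(r_1/r_0)
  = ln(2.2756e-03/2.4348e-02) / ln(2.4348e-02/1.4875e-01)
  = ln(0.0934615) / ln(0.163684)
  = -2.370206 / -1.809818 ≈ 1.309638

1.310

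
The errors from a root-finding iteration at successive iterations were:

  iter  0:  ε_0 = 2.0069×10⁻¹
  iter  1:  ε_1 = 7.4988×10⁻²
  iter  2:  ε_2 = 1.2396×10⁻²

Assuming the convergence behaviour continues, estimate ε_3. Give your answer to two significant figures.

First estimate the order: p ≈ ln(ε_2/ε_1) / ln(ε_1/ε_0) = ln(1.2396×10⁻²/7.4988×10⁻²)/ln(7.4988×10⁻²/2.0069×10⁻¹) = ln(0.165306)/ln(0.373651) ≈ 1.8284.
Then ε_3 ≈ ε_2·(ε_2/ε_1)^p = 1.2396×10⁻²·(0.165306)^1.8284 = 1.2396×10⁻²·0.0372151 ≈ 0.0004613.

4.6e-4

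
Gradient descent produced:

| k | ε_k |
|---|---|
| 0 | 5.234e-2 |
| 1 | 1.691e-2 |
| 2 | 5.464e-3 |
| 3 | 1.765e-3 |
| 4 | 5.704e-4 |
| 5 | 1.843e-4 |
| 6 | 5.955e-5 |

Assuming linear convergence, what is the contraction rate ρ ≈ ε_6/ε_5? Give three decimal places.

ρ ≈ ε_6/ε_5 = 5.955e-5/1.843e-4 = 0.32311

0.323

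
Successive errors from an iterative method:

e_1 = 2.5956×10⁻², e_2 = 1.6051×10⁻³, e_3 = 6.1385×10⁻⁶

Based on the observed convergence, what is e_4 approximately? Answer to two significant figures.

First estimate the order: p ≈ ln(e_3/e_2) / ln(e_2/e_1) = ln(6.1385×10⁻⁶/1.6051×10⁻³)/ln(1.6051×10⁻³/2.5956×10⁻²) = ln(0.00382437)/ln(0.0618393) ≈ 2.0000.
Then e_4 ≈ e_3·(e_3/e_2)^p = 6.1385×10⁻⁶·(0.00382437)^2.0000 = 6.1385×10⁻⁶·1.46258e-05 ≈ 8.978e-11.

9.0e-11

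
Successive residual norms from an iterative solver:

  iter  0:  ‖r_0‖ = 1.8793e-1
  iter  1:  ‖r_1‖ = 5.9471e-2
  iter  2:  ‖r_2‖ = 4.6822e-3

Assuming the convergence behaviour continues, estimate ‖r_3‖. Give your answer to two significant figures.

1.7e-5

First estimate the order: p ≈ ln(‖r_2‖/‖r_1‖) / ln(‖r_1‖/‖r_0‖) = ln(4.6822e-3/5.9471e-2)/ln(5.9471e-2/1.8793e-1) = ln(0.0787308)/ln(0.316453) ≈ 2.2091.
Then ‖r_3‖ ≈ ‖r_2‖·(‖r_2‖/‖r_1‖)^p = 4.6822e-3·(0.0787308)^2.2091 = 4.6822e-3·0.00364312 ≈ 1.706e-05.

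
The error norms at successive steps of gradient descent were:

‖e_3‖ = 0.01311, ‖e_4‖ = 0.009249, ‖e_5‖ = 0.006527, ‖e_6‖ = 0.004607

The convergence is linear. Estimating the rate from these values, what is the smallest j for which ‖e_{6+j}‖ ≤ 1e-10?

51

Rate ρ ≈ ‖e_6‖/‖e_5‖ = 0.004607/0.006527 = 0.7058.
After j more steps, ‖e_{6+j}‖ ≈ 0.004607·ρ^j; need ρ^j ≤ 1e-10/0.004607 = 2.17061e-08.
j ≥ ln(2.17061e-08)/ln(0.7058) = -17.6457/-0.34842 = 50.645.
So 51 more iterations are needed.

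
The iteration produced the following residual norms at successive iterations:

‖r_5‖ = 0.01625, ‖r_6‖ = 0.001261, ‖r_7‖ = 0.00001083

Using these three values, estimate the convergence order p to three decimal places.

1.861

p ≈ ln(‖r_7‖/‖r_6‖) / ln(‖r_6‖/‖r_5‖)
  = ln(0.00001083/0.001261) / ln(0.001261/0.01625)
  = ln(0.00858842) / ln(0.0776)
  = -4.757340 / -2.556188 ≈ 1.861107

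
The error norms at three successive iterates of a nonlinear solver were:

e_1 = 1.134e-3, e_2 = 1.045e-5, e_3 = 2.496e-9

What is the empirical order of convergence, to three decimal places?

1.779

p ≈ ln(e_3/e_2) / ln(e_2/e_1)
  = ln(2.496e-9/1.045e-5) / ln(1.045e-5/1.134e-3)
  = ln(0.000238852) / ln(0.00921517)
  = -8.339666 / -4.686904 ≈ 1.779355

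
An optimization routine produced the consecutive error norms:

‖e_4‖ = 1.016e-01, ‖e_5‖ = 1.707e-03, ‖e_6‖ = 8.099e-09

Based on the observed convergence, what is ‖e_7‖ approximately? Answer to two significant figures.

8.7e-25

First estimate the order: p ≈ ln(‖e_6‖/‖e_5‖) / ln(‖e_5‖/‖e_4‖) = ln(8.099e-09/1.707e-03)/ln(1.707e-03/1.016e-01) = ln(4.74458e-06)/ln(0.0168012) ≈ 2.9999.
Then ‖e_7‖ ≈ ‖e_6‖·(‖e_6‖/‖e_5‖)^p = 8.099e-09·(4.74458e-06)^2.9999 = 8.099e-09·1.06936e-16 ≈ 8.661e-25.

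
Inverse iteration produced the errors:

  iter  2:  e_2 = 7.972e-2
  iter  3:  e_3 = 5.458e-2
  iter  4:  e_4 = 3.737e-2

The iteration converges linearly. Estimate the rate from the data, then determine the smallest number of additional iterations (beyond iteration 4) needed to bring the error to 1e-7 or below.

34

Rate ρ ≈ e_4/e_3 = 3.737e-2/5.458e-2 = 0.6847.
After j more steps, e_{4+j} ≈ 3.737e-2·ρ^j; need ρ^j ≤ 1e-7/3.737e-2 = 2.67594e-06.
j ≥ ln(2.67594e-06)/ln(0.6847) = -12.8312/-0.37877 = 33.876.
So 34 more iterations are needed.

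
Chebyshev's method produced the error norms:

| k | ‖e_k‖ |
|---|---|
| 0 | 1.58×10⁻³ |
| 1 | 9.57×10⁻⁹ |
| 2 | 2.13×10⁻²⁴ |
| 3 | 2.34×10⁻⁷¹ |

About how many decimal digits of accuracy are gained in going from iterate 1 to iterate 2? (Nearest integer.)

16

Digits gained ≈ log₁₀(‖e_1‖/‖e_2‖) = log₁₀(9.57×10⁻⁹/2.13×10⁻²⁴) = log₁₀(4.49296e+15) ≈ 15.653.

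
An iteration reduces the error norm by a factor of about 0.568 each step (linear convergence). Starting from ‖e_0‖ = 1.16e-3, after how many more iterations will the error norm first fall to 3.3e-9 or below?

23

After k steps, ‖e_k‖ ≈ 1.16e-3·0.568^k.
Need 0.568^k ≤ 3.3e-9/1.16e-3 = 2.84483e-06.
k ≥ ln(2.84483e-06)/ln(0.568) = -12.7700/-0.56563 = 22.577.
Smallest integer k = 23.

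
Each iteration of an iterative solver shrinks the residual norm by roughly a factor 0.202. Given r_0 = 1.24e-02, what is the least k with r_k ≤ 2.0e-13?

After k steps, r_k ≈ 1.24e-02·0.202^k.
Need 0.202^k ≤ 2.0e-13/1.24e-02 = 1.6129e-11.
k ≥ ln(1.6129e-11)/ln(0.202) = -24.8504/-1.59949 = 15.536.
Smallest integer k = 16.

16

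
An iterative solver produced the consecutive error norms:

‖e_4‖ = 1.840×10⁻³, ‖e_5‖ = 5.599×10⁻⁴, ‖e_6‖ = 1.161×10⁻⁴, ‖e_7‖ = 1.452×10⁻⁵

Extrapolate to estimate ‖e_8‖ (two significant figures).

9.3e-7

First estimate the order: p ≈ ln(‖e_7‖/‖e_6‖) / ln(‖e_6‖/‖e_5‖) = ln(1.452×10⁻⁵/1.161×10⁻⁴)/ln(1.161×10⁻⁴/5.599×10⁻⁴) = ln(0.125065)/ln(0.207358) ≈ 1.3214.
Then ‖e_8‖ ≈ ‖e_7‖·(‖e_7‖/‖e_6‖)^p = 1.452×10⁻⁵·(0.125065)^1.3214 = 1.452×10⁻⁵·0.0641143 ≈ 9.309e-07.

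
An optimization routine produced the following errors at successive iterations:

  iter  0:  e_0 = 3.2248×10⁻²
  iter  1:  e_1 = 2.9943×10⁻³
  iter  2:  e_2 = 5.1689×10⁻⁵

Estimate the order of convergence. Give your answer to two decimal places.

1.71

p ≈ ln(e_2/e_1) / ln(e_1/e_0)
  = ln(5.1689×10⁻⁵/2.9943×10⁻³) / ln(2.9943×10⁻³/3.2248×10⁻²)
  = ln(0.0172625) / ln(0.0928523)
  = -4.05922 / -2.37675 ≈ 1.70789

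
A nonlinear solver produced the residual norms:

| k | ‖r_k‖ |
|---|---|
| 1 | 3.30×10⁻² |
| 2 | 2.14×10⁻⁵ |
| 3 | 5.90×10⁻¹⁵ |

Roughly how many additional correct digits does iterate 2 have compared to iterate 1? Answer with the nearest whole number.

3

Digits gained ≈ log₁₀(‖r_1‖/‖r_2‖) = log₁₀(3.30×10⁻²/2.14×10⁻⁵) = log₁₀(1542.06) ≈ 3.188.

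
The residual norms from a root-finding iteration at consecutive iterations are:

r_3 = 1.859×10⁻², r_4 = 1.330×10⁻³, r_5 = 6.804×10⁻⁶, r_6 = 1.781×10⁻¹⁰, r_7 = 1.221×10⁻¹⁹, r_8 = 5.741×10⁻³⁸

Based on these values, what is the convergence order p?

Consecutive ratios: r_8/r_7 = 5.741×10⁻³⁸/1.221×10⁻¹⁹ = 4.70188e-19, r_7/r_6 = 1.221×10⁻¹⁹/1.781×10⁻¹⁰ = 6.8557e-10.
p ≈ ln(4.70188e-19)/ln(6.8557e-10) = -42.2012/-21.1008 ≈ 2.00.
So the convergence is quadratic (order 2).

2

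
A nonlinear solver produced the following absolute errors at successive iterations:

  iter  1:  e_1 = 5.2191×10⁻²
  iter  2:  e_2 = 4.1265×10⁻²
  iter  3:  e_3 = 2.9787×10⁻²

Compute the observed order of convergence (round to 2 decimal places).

1.39

p ≈ ln(e_3/e_2) / ln(e_2/e_1)
  = ln(2.9787×10⁻²/4.1265×10⁻²) / ln(4.1265×10⁻²/5.2191×10⁻²)
  = ln(0.721847) / ln(0.790654)
  = -0.32594 / -0.23489 ≈ 1.38763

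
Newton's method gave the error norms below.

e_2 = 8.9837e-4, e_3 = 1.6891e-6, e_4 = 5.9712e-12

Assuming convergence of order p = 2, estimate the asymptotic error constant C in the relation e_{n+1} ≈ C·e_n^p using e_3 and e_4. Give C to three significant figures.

C ≈ e_4 / e_3^2
  = 5.9712e-12 / (1.6891e-6)^2
  = 5.9712e-12 / 2.85306e-12 ≈ 2.0929

2.09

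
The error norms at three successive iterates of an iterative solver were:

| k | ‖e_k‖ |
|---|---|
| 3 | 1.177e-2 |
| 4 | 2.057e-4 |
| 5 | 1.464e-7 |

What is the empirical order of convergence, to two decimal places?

p ≈ ln(‖e_5‖/‖e_4‖) / ln(‖e_4‖/‖e_3‖)
  = ln(1.464e-7/2.057e-4) / ln(2.057e-4/1.177e-2)
  = ln(0.000711716) / ln(0.0174766)
  = -7.24783 / -4.04689 ≈ 1.79096

1.79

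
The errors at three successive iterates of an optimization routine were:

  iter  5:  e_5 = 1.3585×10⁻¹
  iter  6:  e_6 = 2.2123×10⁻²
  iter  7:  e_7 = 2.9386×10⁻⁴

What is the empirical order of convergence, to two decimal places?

p ≈ ln(e_7/e_6) / ln(e_6/e_5)
  = ln(2.9386×10⁻⁴/2.2123×10⁻²) / ln(2.2123×10⁻²/1.3585×10⁻¹)
  = ln(0.013283) / ln(0.162849)
  = -4.32127 / -1.81493 ≈ 2.38096

2.38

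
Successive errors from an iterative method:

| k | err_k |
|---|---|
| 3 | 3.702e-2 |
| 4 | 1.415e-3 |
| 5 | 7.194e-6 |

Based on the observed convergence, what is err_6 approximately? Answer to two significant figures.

1.4e-9

First estimate the order: p ≈ ln(err_5/err_4) / ln(err_4/err_3) = ln(7.194e-6/1.415e-3)/ln(1.415e-3/3.702e-2) = ln(0.0050841)/ln(0.0382226) ≈ 1.6180.
Then err_6 ≈ err_5·(err_5/err_4)^p = 7.194e-6·(0.0050841)^1.6180 = 7.194e-6·0.000194381 ≈ 1.398e-09.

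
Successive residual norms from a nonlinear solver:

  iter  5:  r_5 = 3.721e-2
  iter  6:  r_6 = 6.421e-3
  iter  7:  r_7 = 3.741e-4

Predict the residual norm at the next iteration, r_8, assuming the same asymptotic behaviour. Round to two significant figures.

First estimate the order: p ≈ ln(r_7/r_6) / ln(r_6/r_5) = ln(3.741e-4/6.421e-3)/ln(6.421e-3/3.721e-2) = ln(0.058262)/ln(0.172561) ≈ 1.6180.
Then r_8 ≈ r_7·(r_7/r_6)^p = 3.741e-4·(0.058262)^1.6180 = 3.741e-4·0.0100553 ≈ 3.762e-06.

3.8e-6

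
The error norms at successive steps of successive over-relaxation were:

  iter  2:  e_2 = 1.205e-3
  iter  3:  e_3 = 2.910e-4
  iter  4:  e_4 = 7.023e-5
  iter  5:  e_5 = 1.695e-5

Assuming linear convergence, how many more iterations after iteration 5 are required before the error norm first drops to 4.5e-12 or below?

Rate ρ ≈ e_5/e_4 = 1.695e-5/7.023e-5 = 0.2413.
After j more steps, e_{5+j} ≈ 1.695e-5·ρ^j; need ρ^j ≤ 4.5e-12/1.695e-5 = 2.65487e-07.
j ≥ ln(2.65487e-07)/ln(0.2413) = -15.1417/-1.42171 = 10.650.
So 11 more iterations are needed.

11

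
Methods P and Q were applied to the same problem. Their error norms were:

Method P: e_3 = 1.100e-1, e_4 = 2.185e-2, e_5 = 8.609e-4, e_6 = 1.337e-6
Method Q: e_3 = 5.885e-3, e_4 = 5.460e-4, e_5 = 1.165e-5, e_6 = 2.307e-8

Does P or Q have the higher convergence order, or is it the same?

P

Method P: p ≈ ln(1.337e-6/8.609e-4)/ln(8.609e-4/2.185e-2) ≈ 2.00.
Method Q: p ≈ ln(2.307e-8/1.165e-5)/ln(1.165e-5/5.460e-4) ≈ 1.62.
Method P has the higher order (≈2.0 vs ≈1.6).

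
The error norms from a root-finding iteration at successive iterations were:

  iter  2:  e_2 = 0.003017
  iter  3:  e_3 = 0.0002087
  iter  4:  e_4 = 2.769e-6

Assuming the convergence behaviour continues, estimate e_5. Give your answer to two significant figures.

2.5e-9

First estimate the order: p ≈ ln(e_4/e_3) / ln(e_3/e_2) = ln(2.769e-6/0.0002087)/ln(0.0002087/0.003017) = ln(0.0132678)/ln(0.0691747) ≈ 1.6182.
Then e_5 ≈ e_4·(e_4/e_3)^p = 2.769e-6·(0.0132678)^1.6182 = 2.769e-6·0.000916881 ≈ 2.539e-09.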